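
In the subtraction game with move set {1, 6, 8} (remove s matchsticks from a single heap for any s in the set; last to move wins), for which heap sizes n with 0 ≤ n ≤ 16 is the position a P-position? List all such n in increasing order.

Grundy values for subtraction set {1, 6, 8}:
k:     0  1  2  3  4  5  6  7  8  9 10 11 12 13 14 15 16
g(k):  0  1  0  1  0  1  2  0  1  0  1  0  1  2  0  1  0
The P-positions (g = 0) in 0..16 are 0, 2, 4, 7, 9, 11, 14, 16.

0, 2, 4, 7, 9, 11, 14, 16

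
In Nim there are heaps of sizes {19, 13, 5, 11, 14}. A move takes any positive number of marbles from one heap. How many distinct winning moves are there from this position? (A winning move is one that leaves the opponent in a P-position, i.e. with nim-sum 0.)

Nim-sum: 19 ⊕ 13 ⊕ 5 ⊕ 11 ⊕ 14 = 30.
The overall nim-sum is X = 30. A heap of size p has a winning move iff p XOR X < p (reduce it to p XOR X).
  19: 19 XOR 30 = 13 < 19 — winning move (to 13).
  13: 13 XOR 30 = 19 ≥ 13 — no move.
  5: 5 XOR 30 = 27 ≥ 5 — no move.
  11: 11 XOR 30 = 21 ≥ 11 — no move.
  14: 14 XOR 30 = 16 ≥ 14 — no move.
That gives 1 winning move.

1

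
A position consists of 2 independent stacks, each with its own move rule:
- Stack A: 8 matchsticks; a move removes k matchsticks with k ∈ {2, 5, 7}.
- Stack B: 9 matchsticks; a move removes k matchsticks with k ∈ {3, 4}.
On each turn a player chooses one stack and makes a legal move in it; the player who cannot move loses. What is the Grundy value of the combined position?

Build the Grundy sequence for stack A with g(k) = mex{g(k−s) : s ∈ {2, 5, 7}, s ≤ k}:
g(0) = mex{} = 0
g(1) = mex{} = 0
g(2) = mex{0} = 1
g(3) = mex{0} = 1
g(4) = mex{1} = 0
g(5) = mex{0,1} = 2
g(6) = mex{0} = 1
g(7) = mex{0,1,2} = 3
g(8) = mex{0,1} = 2
So g(8) = 2.
Build the Grundy sequence for stack B with g(k) = mex{g(k−s) : s ∈ {3, 4}, s ≤ k}:
k:     0  1  2  3  4  5  6  7  8  9
g(k):  0  0  0  1  1  1  2  0  0  0
So g(9) = 0.
The value of a disjunctive sum is the nim-sum of the parts.
Combined value = 2 XOR 0 = 2.

2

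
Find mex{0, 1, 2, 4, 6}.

The values 0, 1, 2 are all present; 3 is the first non-negative integer missing from the set.

3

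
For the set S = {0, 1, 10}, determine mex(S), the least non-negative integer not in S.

2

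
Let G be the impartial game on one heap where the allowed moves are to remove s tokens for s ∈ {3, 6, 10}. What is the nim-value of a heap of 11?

3

Build the Grundy sequence with g(k) = mex{g(k−s) : s ∈ {3, 6, 10}, s ≤ k}:
g(0) = mex{} = 0
g(1) = mex{} = 0
g(2) = mex{} = 0
g(3) = mex{0} = 1
g(4) = mex{0} = 1
g(5) = mex{0} = 1
g(6) = mex{0,1} = 2
g(7) = mex{0,1} = 2
g(8) = mex{0,1} = 2
g(9) = mex{1,2} = 0
g(10) = mex{0,1,2} = 3
g(11) = mex{0,1,2} = 3
So g(11) = 3.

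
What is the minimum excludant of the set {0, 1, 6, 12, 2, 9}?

3

The values 0, 1, 2 are all present; 3 is the first non-negative integer missing from the set.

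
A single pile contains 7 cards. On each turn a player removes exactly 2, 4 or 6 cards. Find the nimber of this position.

Grundy values for subtraction set {2, 4, 6}:
g(0) = mex{} = 0
g(1) = mex{} = 0
g(2) = mex{0} = 1
g(3) = mex{0} = 1
g(4) = mex{0,1} = 2
g(5) = mex{0,1} = 2
g(6) = mex{0,1,2} = 3
g(7) = mex{0,1,2} = 3
So g(7) = 3.

3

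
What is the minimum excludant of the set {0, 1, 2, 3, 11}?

4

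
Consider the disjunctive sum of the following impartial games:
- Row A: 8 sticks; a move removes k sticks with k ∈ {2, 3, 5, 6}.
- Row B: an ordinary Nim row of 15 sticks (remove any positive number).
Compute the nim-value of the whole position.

15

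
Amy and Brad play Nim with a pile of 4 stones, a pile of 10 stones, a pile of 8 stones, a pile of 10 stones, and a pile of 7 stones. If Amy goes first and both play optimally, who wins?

Amy wins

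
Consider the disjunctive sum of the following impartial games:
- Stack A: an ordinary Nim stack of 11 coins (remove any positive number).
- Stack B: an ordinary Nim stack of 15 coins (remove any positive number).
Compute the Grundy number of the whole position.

4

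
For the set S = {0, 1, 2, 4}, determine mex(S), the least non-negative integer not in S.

The values 0, 1, 2 are all present; 3 is the first non-negative integer missing from the set.

3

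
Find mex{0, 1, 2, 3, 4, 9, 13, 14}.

5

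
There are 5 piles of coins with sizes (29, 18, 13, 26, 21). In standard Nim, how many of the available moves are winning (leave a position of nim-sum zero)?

3

Bitwise XOR of the heap sizes:
  11101  (29)
  10010  (18)
  01101  (13)
  11010  (26)
  10101  (21)
  -----
  01101  (13)
The overall nim-sum is X = 13. A pile of size p has a winning move iff p XOR X < p (reduce it to p XOR X).
  29: 29 XOR 13 = 16 < 29 — winning move (to 16).
  18: 18 XOR 13 = 31 ≥ 18 — no move.
  13: 13 XOR 13 = 0 < 13 — winning move (to 0).
  26: 26 XOR 13 = 23 < 26 — winning move (to 23).
  21: 21 XOR 13 = 24 ≥ 21 — no move.
That gives 3 winning moves.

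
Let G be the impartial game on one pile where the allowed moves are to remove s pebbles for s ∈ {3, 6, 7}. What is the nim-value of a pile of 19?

3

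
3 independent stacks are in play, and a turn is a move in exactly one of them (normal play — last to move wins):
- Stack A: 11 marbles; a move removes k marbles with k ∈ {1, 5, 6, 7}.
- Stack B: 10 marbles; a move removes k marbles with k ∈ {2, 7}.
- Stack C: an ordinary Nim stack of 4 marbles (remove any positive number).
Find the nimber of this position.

Build the Grundy sequence for stack A with g(k) = mex{g(k−s) : s ∈ {1, 5, 6, 7}, s ≤ k}:
k:     0  1  2  3  4  5  6  7  8  9 10 11
g(k):  0  1  0  1  0  1  2  3  2  3  2  3
So g(11) = 3.
Grundy values for stack B (subtraction set {2, 7}):
g(0) = mex{} = 0
g(1) = mex{} = 0
g(2) = mex{0} = 1
g(3) = mex{0} = 1
g(4) = mex{1} = 0
g(5) = mex{1} = 0
g(6) = mex{0} = 1
g(7) = mex{0} = 1
g(8) = mex{0,1} = 2
g(9) = mex{1} = 0
g(10) = mex{1,2} = 0
So g(10) = 0.
Stack C is a plain Nim stack of size 4, so its Grundy value is 4.
By the Sprague-Grundy theorem, the Grundy value of a sum of independent games is the XOR of the component values.
Combined value = 3 XOR 0 XOR 4 = 7.

7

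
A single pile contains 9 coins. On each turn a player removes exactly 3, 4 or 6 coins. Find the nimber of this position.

Compute g(0), g(1), … for moves {3, 4, 6}:
g(0) = mex{} = 0
g(1) = mex{} = 0
g(2) = mex{} = 0
g(3) = mex{0} = 1
g(4) = mex{0} = 1
g(5) = mex{0} = 1
g(6) = mex{0,1} = 2
g(7) = mex{0,1} = 2
g(8) = mex{0,1} = 2
g(9) = mex{1,2} = 0
So g(9) = 0.

0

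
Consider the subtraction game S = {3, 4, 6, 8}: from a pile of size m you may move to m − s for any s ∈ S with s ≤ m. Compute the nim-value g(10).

Grundy values for subtraction set {3, 4, 6, 8}:
g(0) = mex{} = 0
g(1) = mex{} = 0
g(2) = mex{} = 0
g(3) = mex{0} = 1
g(4) = mex{0} = 1
g(5) = mex{0} = 1
g(6) = mex{0,1} = 2
g(7) = mex{0,1} = 2
g(8) = mex{0,1} = 2
g(9) = mex{0,1,2} = 3
g(10) = mex{0,1,2} = 3
So g(10) = 3.

3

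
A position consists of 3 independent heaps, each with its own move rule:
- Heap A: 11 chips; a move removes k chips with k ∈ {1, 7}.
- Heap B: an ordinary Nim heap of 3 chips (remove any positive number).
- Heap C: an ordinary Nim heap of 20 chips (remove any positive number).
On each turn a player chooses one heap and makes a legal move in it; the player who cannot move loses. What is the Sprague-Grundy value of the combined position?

22

Build the Grundy sequence for heap A with g(k) = mex{g(k−s) : s ∈ {1, 7}, s ≤ k}:
g(0) = mex{} = 0
g(1) = mex{0} = 1
g(2) = mex{1} = 0
g(3) = mex{0} = 1
g(4) = mex{1} = 0
g(5) = mex{0} = 1
g(6) = mex{1} = 0
g(7) = mex{0} = 1
g(8) = mex{1} = 0
g(9) = mex{0} = 1
g(10) = mex{1} = 0
g(11) = mex{0} = 1
So g(11) = 1.
Heap B is a plain Nim heap of size 3, so its Grundy value is 3.
Heap C is a plain Nim heap of size 20, so its Grundy value is 20.
By the Sprague-Grundy theorem, the Grundy value of a sum of independent games is the XOR of the component values.
Combined value = 1 ⊕ 3 ⊕ 20 = 22.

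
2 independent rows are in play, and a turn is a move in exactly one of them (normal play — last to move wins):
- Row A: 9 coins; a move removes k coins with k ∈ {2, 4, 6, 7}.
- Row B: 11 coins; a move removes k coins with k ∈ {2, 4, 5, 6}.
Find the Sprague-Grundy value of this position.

1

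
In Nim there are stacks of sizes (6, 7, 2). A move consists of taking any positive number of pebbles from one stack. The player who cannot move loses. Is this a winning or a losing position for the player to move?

Winning position

In binary:
  110  (6)
  111  (7)
  010  (2)
  ---
  011  (3)
The nim-sum is 3 ≠ 0, so this is an N-position: the player to move can win.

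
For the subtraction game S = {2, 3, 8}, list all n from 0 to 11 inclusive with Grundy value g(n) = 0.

Compute g(0), g(1), … for moves {2, 3, 8}:
g(0) = mex{} = 0
g(1) = mex{} = 0
g(2) = mex{0} = 1
g(3) = mex{0} = 1
g(4) = mex{0,1} = 2
g(5) = mex{1} = 0
g(6) = mex{1,2} = 0
g(7) = mex{0,2} = 1
g(8) = mex{0} = 1
g(9) = mex{0,1} = 2
g(10) = mex{1} = 0
g(11) = mex{1,2} = 0
The P-positions (g = 0) in 0..11 are 0, 1, 5, 6, 10, 11.

0, 1, 5, 6, 10, 11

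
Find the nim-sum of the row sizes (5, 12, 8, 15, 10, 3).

7

Nim-sum: 5 XOR 12 XOR 8 XOR 15 XOR 10 XOR 3 = 7.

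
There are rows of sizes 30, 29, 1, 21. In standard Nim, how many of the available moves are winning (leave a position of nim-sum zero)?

Compute the nim-sum pairwise:
30 ⊕ 29 = 3
3 ⊕ 1 = 2
2 ⊕ 21 = 23
The overall nim-sum is X = 23. A row of size p has a winning move iff p XOR X < p (reduce it to p XOR X).
  30: 30 XOR 23 = 9 < 30 — winning move (to 9).
  29: 29 XOR 23 = 10 < 29 — winning move (to 10).
  1: 1 XOR 23 = 22 ≥ 1 — no move.
  21: 21 XOR 23 = 2 < 21 — winning move (to 2).
That gives 3 winning moves.

3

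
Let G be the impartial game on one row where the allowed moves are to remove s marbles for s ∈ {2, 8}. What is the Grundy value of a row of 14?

0

Compute g(0), g(1), … for moves {2, 8}:
g(0) = mex{} = 0
g(1) = mex{} = 0
g(2) = mex{0} = 1
g(3) = mex{0} = 1
g(4) = mex{1} = 0
g(5) = mex{1} = 0
g(6) = mex{0} = 1
g(7) = mex{0} = 1
g(8) = mex{0,1} = 2
g(9) = mex{0,1} = 2
g(10) = mex{1,2} = 0
g(11) = mex{1,2} = 0
g(12) = mex{0} = 1
g(13) = mex{0} = 1
g(14) = mex{1} = 0
So g(14) = 0.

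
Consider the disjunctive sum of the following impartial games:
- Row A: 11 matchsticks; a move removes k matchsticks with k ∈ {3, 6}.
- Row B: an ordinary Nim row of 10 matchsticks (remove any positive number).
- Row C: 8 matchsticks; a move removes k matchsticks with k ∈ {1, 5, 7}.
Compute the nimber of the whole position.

For row A, compute g(0), g(1), … with moves {3, 6}:
g(0) = mex{} = 0
g(1) = mex{} = 0
g(2) = mex{} = 0
g(3) = mex{0} = 1
g(4) = mex{0} = 1
g(5) = mex{0} = 1
g(6) = mex{0,1} = 2
g(7) = mex{0,1} = 2
g(8) = mex{0,1} = 2
g(9) = mex{1,2} = 0
g(10) = mex{1,2} = 0
g(11) = mex{1,2} = 0
So g(11) = 0.
Row B is a plain Nim row of size 10, so its Grundy value is 10.
Build the Grundy sequence for row C with g(k) = mex{g(k−s) : s ∈ {1, 5, 7}, s ≤ k}:
k:     0  1  2  3  4  5  6  7  8
g(k):  0  1  0  1  0  1  0  1  0
So g(8) = 0.
The value of a disjunctive sum is the nim-sum of the parts.
Combined value = 0 XOR 10 XOR 0 = 10.

10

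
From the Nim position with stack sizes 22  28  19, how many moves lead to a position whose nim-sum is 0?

3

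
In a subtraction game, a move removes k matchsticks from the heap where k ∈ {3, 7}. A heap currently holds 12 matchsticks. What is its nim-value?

0

Build the Grundy sequence with g(k) = mex{g(k−s) : s ∈ {3, 7}, s ≤ k}:
g(0) = mex{} = 0
g(1) = mex{} = 0
g(2) = mex{} = 0
g(3) = mex{0} = 1
g(4) = mex{0} = 1
g(5) = mex{0} = 1
g(6) = mex{1} = 0
g(7) = mex{0,1} = 2
g(8) = mex{0,1} = 2
g(9) = mex{0} = 1
g(10) = mex{1,2} = 0
g(11) = mex{1,2} = 0
g(12) = mex{1} = 0
So g(12) = 0.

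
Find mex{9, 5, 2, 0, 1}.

3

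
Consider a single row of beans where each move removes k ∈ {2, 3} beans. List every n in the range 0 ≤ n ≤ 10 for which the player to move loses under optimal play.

Grundy values for subtraction set {2, 3}:
g(0) = mex{} = 0
g(1) = mex{} = 0
g(2) = mex{0} = 1
g(3) = mex{0} = 1
g(4) = mex{0,1} = 2
g(5) = mex{1} = 0
g(6) = mex{1,2} = 0
g(7) = mex{0,2} = 1
g(8) = mex{0} = 1
g(9) = mex{0,1} = 2
g(10) = mex{1} = 0
The P-positions (g = 0) in 0..10 are 0, 1, 5, 6, 10.

0, 1, 5, 6, 10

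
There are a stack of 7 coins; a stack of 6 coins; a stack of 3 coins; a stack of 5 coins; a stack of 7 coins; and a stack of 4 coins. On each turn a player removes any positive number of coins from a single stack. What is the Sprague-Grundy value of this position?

Compute the nim-sum pairwise:
7 ^ 6 = 1
1 ^ 3 = 2
2 ^ 5 = 7
7 ^ 7 = 0
0 ^ 4 = 4

4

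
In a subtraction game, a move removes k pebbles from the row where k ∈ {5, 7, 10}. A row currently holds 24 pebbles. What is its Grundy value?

Compute g(0), g(1), … for moves {5, 7, 10}:
k:     0  1  2  3  4  5  6  7  8  9 10 11 12 13 14 15 16 17 18 19 20 21 22 23 24
g(k):  0  0  0  0  0  1  1  1  1  1  2  2  2  2  2  0  0  0  0  0  1  1  1  1  1
So g(24) = 1.

1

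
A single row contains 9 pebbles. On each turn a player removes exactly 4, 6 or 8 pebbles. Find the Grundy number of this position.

Grundy values for subtraction set {4, 6, 8}:
k:     0  1  2  3  4  5  6  7  8  9
g(k):  0  0  0  0  1  1  1  1  2  2
So g(9) = 2.

2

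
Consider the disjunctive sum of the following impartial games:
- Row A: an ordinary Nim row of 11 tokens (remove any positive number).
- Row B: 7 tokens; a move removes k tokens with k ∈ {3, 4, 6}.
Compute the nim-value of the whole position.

9

Row A is a plain Nim row of size 11, so its Grundy value is 11.
Grundy values for row B (subtraction set {3, 4, 6}):
k:     0  1  2  3  4  5  6  7
g(k):  0  0  0  1  1  1  2  2
So g(7) = 2.
By the Sprague-Grundy theorem, the Grundy value of a sum of independent games is the XOR of the component values.
Combined value = 11 ⊕ 2 = 9.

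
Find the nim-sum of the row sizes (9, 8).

1

Compute the nim-sum pairwise:
9 ⊕ 8 = 1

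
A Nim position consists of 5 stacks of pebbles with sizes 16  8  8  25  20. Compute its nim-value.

29

Nim-sum: 16 XOR 8 XOR 8 XOR 25 XOR 20 = 29.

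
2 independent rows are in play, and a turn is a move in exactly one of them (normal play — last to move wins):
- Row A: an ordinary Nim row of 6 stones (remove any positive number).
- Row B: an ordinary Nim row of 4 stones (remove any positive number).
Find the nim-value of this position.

2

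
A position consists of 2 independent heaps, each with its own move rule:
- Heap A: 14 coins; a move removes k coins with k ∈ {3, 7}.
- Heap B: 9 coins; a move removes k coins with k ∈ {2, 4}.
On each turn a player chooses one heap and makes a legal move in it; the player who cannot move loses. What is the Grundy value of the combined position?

Build the Grundy sequence for heap A with g(k) = mex{g(k−s) : s ∈ {3, 7}, s ≤ k}:
g(0) = mex{} = 0
g(1) = mex{} = 0
g(2) = mex{} = 0
g(3) = mex{0} = 1
g(4) = mex{0} = 1
g(5) = mex{0} = 1
g(6) = mex{1} = 0
g(7) = mex{0,1} = 2
g(8) = mex{0,1} = 2
g(9) = mex{0} = 1
g(10) = mex{1,2} = 0
g(11) = mex{1,2} = 0
g(12) = mex{1} = 0
g(13) = mex{0} = 1
g(14) = mex{0,2} = 1
So g(14) = 1.
For heap B, compute g(0), g(1), … with moves {2, 4}:
k:     0  1  2  3  4  5  6  7  8  9
g(k):  0  0  1  1  2  2  0  0  1  1
So g(9) = 1.
The value of a disjunctive sum is the nim-sum of the parts.
Combined value = 1 ⊕ 1 = 0.

0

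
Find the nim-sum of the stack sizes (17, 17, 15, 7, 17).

Bitwise XOR of the heap sizes:
  10001  (17)
  10001  (17)
  01111  (15)
  00111  (7)
  10001  (17)
  -----
  11001  (25)

25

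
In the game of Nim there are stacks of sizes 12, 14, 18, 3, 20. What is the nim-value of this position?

Compute the nim-sum pairwise:
12 ⊕ 14 = 2
2 ⊕ 18 = 16
16 ⊕ 3 = 19
19 ⊕ 20 = 7

7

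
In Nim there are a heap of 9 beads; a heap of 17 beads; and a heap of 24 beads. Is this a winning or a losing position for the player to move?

Nim-sum: 9 XOR 17 XOR 24 = 0.
The nim-sum is 0, so this is a P-position: the player to move is in a losing position under optimal play.

Losing position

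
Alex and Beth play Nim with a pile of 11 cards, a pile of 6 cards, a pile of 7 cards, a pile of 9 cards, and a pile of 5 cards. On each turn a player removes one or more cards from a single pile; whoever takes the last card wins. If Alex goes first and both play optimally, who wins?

Alex wins

Nim-sum: 11 ⊕ 6 ⊕ 7 ⊕ 9 ⊕ 5 = 6.
The nim-sum is 6 ≠ 0, so this is an N-position: the player to move can win; Alex has a winning move.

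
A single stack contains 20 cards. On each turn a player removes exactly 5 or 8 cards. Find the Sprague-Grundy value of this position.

1

Grundy values for subtraction set {5, 8}:
k:     0  1  2  3  4  5  6  7  8  9 10 11 12 13 14 15 16 17 18 19 20
g(k):  0  0  0  0  0  1  1  1  1  1  2  2  2  0  0  0  0  0  1  1  1
So g(20) = 1.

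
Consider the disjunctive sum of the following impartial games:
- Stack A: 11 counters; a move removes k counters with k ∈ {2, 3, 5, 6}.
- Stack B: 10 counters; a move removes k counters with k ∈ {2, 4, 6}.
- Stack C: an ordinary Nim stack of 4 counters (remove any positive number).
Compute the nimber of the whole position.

Build the Grundy sequence for stack A with g(k) = mex{g(k−s) : s ∈ {2, 3, 5, 6}, s ≤ k}:
g(0) = mex{} = 0
g(1) = mex{} = 0
g(2) = mex{0} = 1
g(3) = mex{0} = 1
g(4) = mex{0,1} = 2
g(5) = mex{0,1} = 2
g(6) = mex{0,1,2} = 3
g(7) = mex{0,1,2} = 3
g(8) = mex{1,2,3} = 0
g(9) = mex{1,2,3} = 0
g(10) = mex{0,2,3} = 1
g(11) = mex{0,2,3} = 1
So g(11) = 1.
Build the Grundy sequence for stack B with g(k) = mex{g(k−s) : s ∈ {2, 4, 6}, s ≤ k}:
g(0) = mex{} = 0
g(1) = mex{} = 0
g(2) = mex{0} = 1
g(3) = mex{0} = 1
g(4) = mex{0,1} = 2
g(5) = mex{0,1} = 2
g(6) = mex{0,1,2} = 3
g(7) = mex{0,1,2} = 3
g(8) = mex{1,2,3} = 0
g(9) = mex{1,2,3} = 0
g(10) = mex{0,2,3} = 1
So g(10) = 1.
Stack C is a plain Nim stack of size 4, so its Grundy value is 4.
By the Sprague-Grundy theorem, the Grundy value of a sum of independent games is the XOR of the component values.
Combined value = 1 XOR 1 XOR 4 = 4.

4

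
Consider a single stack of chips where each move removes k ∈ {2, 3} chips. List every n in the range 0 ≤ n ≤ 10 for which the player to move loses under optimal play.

Grundy values for subtraction set {2, 3}:
k:     0  1  2  3  4  5  6  7  8  9 10
g(k):  0  0  1  1  2  0  0  1  1  2  0
The P-positions (g = 0) in 0..10 are 0, 1, 5, 6, 10.

0, 1, 5, 6, 10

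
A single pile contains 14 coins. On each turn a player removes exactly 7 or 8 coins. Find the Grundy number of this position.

Build the Grundy sequence with g(k) = mex{g(k−s) : s ∈ {7, 8}, s ≤ k}:
k:     0  1  2  3  4  5  6  7  8  9 10 11 12 13 14
g(k):  0  0  0  0  0  0  0  1  1  1  1  1  1  1  2
So g(14) = 2.

2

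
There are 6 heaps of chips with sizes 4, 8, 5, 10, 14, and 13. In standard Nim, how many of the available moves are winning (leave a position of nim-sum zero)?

Compute the nim-sum pairwise:
4 ⊕ 8 = 12
12 ⊕ 5 = 9
9 ⊕ 10 = 3
3 ⊕ 14 = 13
13 ⊕ 13 = 0
The nim-sum is already 0, so every move leaves a nonzero nim-sum — there are no winning moves.

0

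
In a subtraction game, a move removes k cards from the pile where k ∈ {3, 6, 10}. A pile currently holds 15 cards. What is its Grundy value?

Grundy values for subtraction set {3, 6, 10}:
k:     0  1  2  3  4  5  6  7  8  9 10 11 12 13 14 15
g(k):  0  0  0  1  1  1  2  2  2  0  3  3  1  0  0  2
So g(15) = 2.

2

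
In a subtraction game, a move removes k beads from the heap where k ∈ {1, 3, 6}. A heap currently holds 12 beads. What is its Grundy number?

1

Grundy values for subtraction set {1, 3, 6}:
k:     0  1  2  3  4  5  6  7  8  9 10 11 12
g(k):  0  1  0  1  0  1  2  3  2  0  1  0  1
So g(12) = 1.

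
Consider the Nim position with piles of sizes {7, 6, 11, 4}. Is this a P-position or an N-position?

Nim-sum: 7 ⊕ 6 ⊕ 11 ⊕ 4 = 14.
The nim-sum is 14 ≠ 0, so this is an N-position: the player to move can win.

N-position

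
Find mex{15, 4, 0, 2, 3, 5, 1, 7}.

6

The values 0, 1, 2, 3, 4, 5 are all present; 6 is the first non-negative integer missing from the set.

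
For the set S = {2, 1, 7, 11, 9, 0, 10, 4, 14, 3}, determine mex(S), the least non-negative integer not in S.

5

The values 0, 1, 2, 3, 4 are all present; 5 is the first non-negative integer missing from the set.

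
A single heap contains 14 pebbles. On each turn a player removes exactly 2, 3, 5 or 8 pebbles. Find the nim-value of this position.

2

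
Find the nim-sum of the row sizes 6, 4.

2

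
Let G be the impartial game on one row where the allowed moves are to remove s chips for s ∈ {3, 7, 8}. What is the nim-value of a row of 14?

1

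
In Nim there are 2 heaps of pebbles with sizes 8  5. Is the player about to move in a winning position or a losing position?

Compute the nim-sum pairwise:
8 ^ 5 = 13
The nim-sum is 13 ≠ 0, so this is an N-position: the player to move can win.

Winning position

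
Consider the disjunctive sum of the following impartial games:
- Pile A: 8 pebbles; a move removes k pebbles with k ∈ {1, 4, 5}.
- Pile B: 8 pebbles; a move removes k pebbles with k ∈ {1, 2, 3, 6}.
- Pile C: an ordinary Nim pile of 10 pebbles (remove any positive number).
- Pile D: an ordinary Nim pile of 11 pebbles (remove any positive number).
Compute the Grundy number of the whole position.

Build the Grundy sequence for pile A with g(k) = mex{g(k−s) : s ∈ {1, 4, 5}, s ≤ k}:
k:     0  1  2  3  4  5  6  7  8
g(k):  0  1  0  1  2  3  2  3  0
So g(8) = 0.
For pile B, compute g(0), g(1), … with moves {1, 2, 3, 6}:
g(0) = mex{} = 0
g(1) = mex{0} = 1
g(2) = mex{0,1} = 2
g(3) = mex{0,1,2} = 3
g(4) = mex{1,2,3} = 0
g(5) = mex{0,2,3} = 1
g(6) = mex{0,1,3} = 2
g(7) = mex{0,1,2} = 3
g(8) = mex{1,2,3} = 0
So g(8) = 0.
Pile C is a plain Nim pile of size 10, so its Grundy value is 10.
Pile D is a plain Nim pile of size 11, so its Grundy value is 11.
The value of a disjunctive sum is the nim-sum of the parts.
Combined value = 0 ⊕ 0 ⊕ 10 ⊕ 11 = 1.

1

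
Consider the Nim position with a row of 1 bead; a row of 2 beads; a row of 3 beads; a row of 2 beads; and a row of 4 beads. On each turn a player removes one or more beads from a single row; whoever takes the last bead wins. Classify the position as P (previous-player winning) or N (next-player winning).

Nim-sum: 1 ⊕ 2 ⊕ 3 ⊕ 2 ⊕ 4 = 6.
The nim-sum is 6 ≠ 0, so this is an N-position: the player to move can win.

N-position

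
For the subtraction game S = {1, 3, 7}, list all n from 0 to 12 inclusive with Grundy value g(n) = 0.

0, 2, 4, 6, 8, 10, 12

Compute g(0), g(1), … for moves {1, 3, 7}:
k:     0  1  2  3  4  5  6  7  8  9 10 11 12
g(k):  0  1  0  1  0  1  0  1  0  1  0  1  0
The P-positions (g = 0) in 0..12 are 0, 2, 4, 6, 8, 10, 12.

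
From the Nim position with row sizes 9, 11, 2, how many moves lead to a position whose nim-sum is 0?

0

Compute the nim-sum pairwise:
9 ^ 11 = 2
2 ^ 2 = 0
The nim-sum is already 0, so every move leaves a nonzero nim-sum — there are no winning moves.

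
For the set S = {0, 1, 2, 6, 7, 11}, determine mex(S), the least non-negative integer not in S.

The values 0, 1, 2 are all present; 3 is the first non-negative integer missing from the set.

3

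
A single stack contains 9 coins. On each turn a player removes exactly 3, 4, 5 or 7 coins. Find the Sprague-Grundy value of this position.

3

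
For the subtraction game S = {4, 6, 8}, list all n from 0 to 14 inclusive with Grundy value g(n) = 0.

0, 1, 2, 3, 12, 13, 14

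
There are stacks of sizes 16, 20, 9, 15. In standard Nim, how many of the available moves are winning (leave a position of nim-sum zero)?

1

Compute the nim-sum pairwise:
16 ⊕ 20 = 4
4 ⊕ 9 = 13
13 ⊕ 15 = 2
The overall nim-sum is X = 2. A stack of size p has a winning move iff p XOR X < p (reduce it to p XOR X).
  16: 16 XOR 2 = 18 ≥ 16 — no move.
  20: 20 XOR 2 = 22 ≥ 20 — no move.
  9: 9 XOR 2 = 11 ≥ 9 — no move.
  15: 15 XOR 2 = 13 < 15 — winning move (to 13).
That gives 1 winning move.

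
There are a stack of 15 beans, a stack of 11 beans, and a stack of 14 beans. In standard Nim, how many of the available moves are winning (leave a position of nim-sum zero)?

Nim-sum: 15 ^ 11 ^ 14 = 10.
The overall nim-sum is X = 10. A stack of size p has a winning move iff p XOR X < p (reduce it to p XOR X).
  15: 15 XOR 10 = 5 < 15 — winning move (to 5).
  11: 11 XOR 10 = 1 < 11 — winning move (to 1).
  14: 14 XOR 10 = 4 < 14 — winning move (to 4).
That gives 3 winning moves.

3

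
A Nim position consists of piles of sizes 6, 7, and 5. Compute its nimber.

4

Bitwise XOR of the heap sizes:
  110  (6)
  111  (7)
  101  (5)
  ---
  100  (4)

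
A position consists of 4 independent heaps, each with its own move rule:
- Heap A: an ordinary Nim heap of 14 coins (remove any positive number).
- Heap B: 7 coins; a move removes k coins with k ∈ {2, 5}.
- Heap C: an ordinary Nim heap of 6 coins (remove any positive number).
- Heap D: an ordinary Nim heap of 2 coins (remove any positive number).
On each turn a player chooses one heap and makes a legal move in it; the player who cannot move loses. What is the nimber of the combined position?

Heap A is a plain Nim heap of size 14, so its Grundy value is 14.
Build the Grundy sequence for heap B with g(k) = mex{g(k−s) : s ∈ {2, 5}, s ≤ k}:
g(0) = mex{} = 0
g(1) = mex{} = 0
g(2) = mex{0} = 1
g(3) = mex{0} = 1
g(4) = mex{1} = 0
g(5) = mex{0,1} = 2
g(6) = mex{0} = 1
g(7) = mex{1,2} = 0
So g(7) = 0.
Heap C is a plain Nim heap of size 6, so its Grundy value is 6.
Heap D is a plain Nim heap of size 2, so its Grundy value is 2.
By the Sprague-Grundy theorem, the Grundy value of a sum of independent games is the XOR of the component values.
Combined value = 14 XOR 0 XOR 6 XOR 2 = 10.

10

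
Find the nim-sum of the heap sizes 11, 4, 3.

Nim-sum: 11 ^ 4 ^ 3 = 12.

12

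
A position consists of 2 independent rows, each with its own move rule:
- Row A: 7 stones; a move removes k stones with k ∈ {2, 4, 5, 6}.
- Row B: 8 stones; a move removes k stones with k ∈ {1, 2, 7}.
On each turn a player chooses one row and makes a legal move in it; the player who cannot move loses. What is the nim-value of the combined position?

Grundy values for row A (subtraction set {2, 4, 5, 6}):
g(0) = mex{} = 0
g(1) = mex{} = 0
g(2) = mex{0} = 1
g(3) = mex{0} = 1
g(4) = mex{0,1} = 2
g(5) = mex{0,1} = 2
g(6) = mex{0,1,2} = 3
g(7) = mex{0,1,2} = 3
So g(7) = 3.
For row B, compute g(0), g(1), … with moves {1, 2, 7}:
k:     0  1  2  3  4  5  6  7  8
g(k):  0  1  2  0  1  2  0  1  2
So g(8) = 2.
By the Sprague-Grundy theorem, the Grundy value of a sum of independent games is the XOR of the component values.
Combined value = 3 ⊕ 2 = 1.

1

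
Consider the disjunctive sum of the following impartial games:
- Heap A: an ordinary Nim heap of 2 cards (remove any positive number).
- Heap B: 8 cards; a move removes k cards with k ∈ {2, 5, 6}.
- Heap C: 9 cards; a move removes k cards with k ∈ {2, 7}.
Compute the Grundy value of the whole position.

Heap A is a plain Nim heap of size 2, so its Grundy value is 2.
For heap B, compute g(0), g(1), … with moves {2, 5, 6}:
g(0) = mex{} = 0
g(1) = mex{} = 0
g(2) = mex{0} = 1
g(3) = mex{0} = 1
g(4) = mex{1} = 0
g(5) = mex{0,1} = 2
g(6) = mex{0} = 1
g(7) = mex{0,1,2} = 3
g(8) = mex{1} = 0
So g(8) = 0.
For heap C, compute g(0), g(1), … with moves {2, 7}:
k:     0  1  2  3  4  5  6  7  8  9
g(k):  0  0  1  1  0  0  1  1  2  0
So g(9) = 0.
By the Sprague-Grundy theorem, the Grundy value of a sum of independent games is the XOR of the component values.
Combined value = 2 ⊕ 0 ⊕ 0 = 2.

2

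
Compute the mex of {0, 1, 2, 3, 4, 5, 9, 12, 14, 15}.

The values 0, 1, 2, 3, 4, 5 are all present; 6 is the first non-negative integer missing from the set.

6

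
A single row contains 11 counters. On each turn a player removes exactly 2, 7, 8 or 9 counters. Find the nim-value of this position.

3

Compute g(0), g(1), … for moves {2, 7, 8, 9}:
g(0) = mex{} = 0
g(1) = mex{} = 0
g(2) = mex{0} = 1
g(3) = mex{0} = 1
g(4) = mex{1} = 0
g(5) = mex{1} = 0
g(6) = mex{0} = 1
g(7) = mex{0} = 1
g(8) = mex{0,1} = 2
g(9) = mex{0,1} = 2
g(10) = mex{0,1,2} = 3
g(11) = mex{0,1,2} = 3
So g(11) = 3.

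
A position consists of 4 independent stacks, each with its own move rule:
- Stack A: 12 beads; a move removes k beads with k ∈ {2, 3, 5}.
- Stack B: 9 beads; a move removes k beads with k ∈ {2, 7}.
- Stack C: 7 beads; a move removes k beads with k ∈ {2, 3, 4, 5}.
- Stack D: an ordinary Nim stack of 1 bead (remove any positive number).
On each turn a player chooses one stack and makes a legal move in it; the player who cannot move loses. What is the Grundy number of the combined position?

Grundy values for stack A (subtraction set {2, 3, 5}):
g(0) = mex{} = 0
g(1) = mex{} = 0
g(2) = mex{0} = 1
g(3) = mex{0} = 1
g(4) = mex{0,1} = 2
g(5) = mex{0,1} = 2
g(6) = mex{0,1,2} = 3
g(7) = mex{1,2} = 0
g(8) = mex{1,2,3} = 0
g(9) = mex{0,2,3} = 1
g(10) = mex{0,2} = 1
g(11) = mex{0,1,3} = 2
g(12) = mex{0,1} = 2
So g(12) = 2.
Build the Grundy sequence for stack B with g(k) = mex{g(k−s) : s ∈ {2, 7}, s ≤ k}:
g(0) = mex{} = 0
g(1) = mex{} = 0
g(2) = mex{0} = 1
g(3) = mex{0} = 1
g(4) = mex{1} = 0
g(5) = mex{1} = 0
g(6) = mex{0} = 1
g(7) = mex{0} = 1
g(8) = mex{0,1} = 2
g(9) = mex{1} = 0
So g(9) = 0.
Build the Grundy sequence for stack C with g(k) = mex{g(k−s) : s ∈ {2, 3, 4, 5}, s ≤ k}:
g(0) = mex{} = 0
g(1) = mex{} = 0
g(2) = mex{0} = 1
g(3) = mex{0} = 1
g(4) = mex{0,1} = 2
g(5) = mex{0,1} = 2
g(6) = mex{0,1,2} = 3
g(7) = mex{1,2} = 0
So g(7) = 0.
Stack D is a plain Nim stack of size 1, so its Grundy value is 1.
The value of a disjunctive sum is the nim-sum of the parts.
Combined value = 2 XOR 0 XOR 0 XOR 1 = 3.

3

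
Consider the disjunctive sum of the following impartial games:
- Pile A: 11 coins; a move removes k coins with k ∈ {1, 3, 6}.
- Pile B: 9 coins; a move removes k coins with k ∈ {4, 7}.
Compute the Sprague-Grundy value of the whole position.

Build the Grundy sequence for pile A with g(k) = mex{g(k−s) : s ∈ {1, 3, 6}, s ≤ k}:
k:     0  1  2  3  4  5  6  7  8  9 10 11
g(k):  0  1  0  1  0  1  2  3  2  0  1  0
So g(11) = 0.
Grundy values for pile B (subtraction set {4, 7}):
k:     0  1  2  3  4  5  6  7  8  9
g(k):  0  0  0  0  1  1  1  1  2  2
So g(9) = 2.
By the Sprague-Grundy theorem, the Grundy value of a sum of independent games is the XOR of the component values.
Combined value = 0 XOR 2 = 2.

2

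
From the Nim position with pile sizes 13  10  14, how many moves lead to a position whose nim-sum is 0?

Nim-sum: 13 ⊕ 10 ⊕ 14 = 9.
The overall nim-sum is X = 9. A pile of size p has a winning move iff p XOR X < p (reduce it to p XOR X).
  13: 13 XOR 9 = 4 < 13 — winning move (to 4).
  10: 10 XOR 9 = 3 < 10 — winning move (to 3).
  14: 14 XOR 9 = 7 < 14 — winning move (to 7).
That gives 3 winning moves.

3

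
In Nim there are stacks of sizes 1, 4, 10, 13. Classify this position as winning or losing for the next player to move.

Winning position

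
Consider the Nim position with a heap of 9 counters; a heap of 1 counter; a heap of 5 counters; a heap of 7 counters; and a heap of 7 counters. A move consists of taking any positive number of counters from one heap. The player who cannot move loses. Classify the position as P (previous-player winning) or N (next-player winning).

N-position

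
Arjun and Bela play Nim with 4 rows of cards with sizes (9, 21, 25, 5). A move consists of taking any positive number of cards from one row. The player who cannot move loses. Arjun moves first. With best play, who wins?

Bela wins

Compute the nim-sum pairwise:
9 ⊕ 21 = 28
28 ⊕ 25 = 5
5 ⊕ 5 = 0
The nim-sum is 0, so this is a P-position: the player to move is in a losing position under optimal play; Arjun is about to move from it and so loses — Bela wins.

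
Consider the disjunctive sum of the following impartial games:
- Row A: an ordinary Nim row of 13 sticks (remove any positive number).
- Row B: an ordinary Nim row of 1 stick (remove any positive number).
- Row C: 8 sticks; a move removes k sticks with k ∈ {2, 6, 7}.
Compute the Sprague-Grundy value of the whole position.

Row A is a plain Nim row of size 13, so its Grundy value is 13.
Row B is a plain Nim row of size 1, so its Grundy value is 1.
Grundy values for row C (subtraction set {2, 6, 7}):
k:     0  1  2  3  4  5  6  7  8
g(k):  0  0  1  1  0  0  1  1  2
So g(8) = 2.
By the Sprague-Grundy theorem, the Grundy value of a sum of independent games is the XOR of the component values.
Combined value = 13 ⊕ 1 ⊕ 2 = 14.

14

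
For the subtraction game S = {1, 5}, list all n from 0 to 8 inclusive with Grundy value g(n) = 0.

0, 2, 4, 6, 8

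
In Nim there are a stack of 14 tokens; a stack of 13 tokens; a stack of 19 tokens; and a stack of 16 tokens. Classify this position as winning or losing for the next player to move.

Losing position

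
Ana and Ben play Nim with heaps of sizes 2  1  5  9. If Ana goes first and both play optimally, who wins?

Ana wins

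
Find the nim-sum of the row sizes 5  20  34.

51

Nim-sum: 5 XOR 20 XOR 34 = 51.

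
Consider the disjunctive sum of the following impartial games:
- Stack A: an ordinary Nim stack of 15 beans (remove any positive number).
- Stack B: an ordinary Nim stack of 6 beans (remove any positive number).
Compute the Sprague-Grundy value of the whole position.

Stack A is a plain Nim stack of size 15, so its Grundy value is 15.
Stack B is a plain Nim stack of size 6, so its Grundy value is 6.
By the Sprague-Grundy theorem, the Grundy value of a sum of independent games is the XOR of the component values.
Combined value = 15 XOR 6 = 9.

9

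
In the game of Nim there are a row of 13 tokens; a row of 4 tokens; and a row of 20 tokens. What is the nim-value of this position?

29

Nim-sum: 13 XOR 4 XOR 20 = 29.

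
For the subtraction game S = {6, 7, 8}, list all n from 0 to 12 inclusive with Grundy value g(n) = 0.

0, 1, 2, 3, 4, 5

Compute g(0), g(1), … for moves {6, 7, 8}:
k:     0  1  2  3  4  5  6  7  8  9 10 11 12
g(k):  0  0  0  0  0  0  1  1  1  1  1  1  2
The P-positions (g = 0) in 0..12 are 0, 1, 2, 3, 4, 5.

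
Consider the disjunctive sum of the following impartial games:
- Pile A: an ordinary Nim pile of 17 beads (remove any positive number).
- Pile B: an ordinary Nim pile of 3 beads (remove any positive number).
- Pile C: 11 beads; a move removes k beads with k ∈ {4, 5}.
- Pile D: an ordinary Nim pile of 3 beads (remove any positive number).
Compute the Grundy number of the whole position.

17

Pile A is a plain Nim pile of size 17, so its Grundy value is 17.
Pile B is a plain Nim pile of size 3, so its Grundy value is 3.
Build the Grundy sequence for pile C with g(k) = mex{g(k−s) : s ∈ {4, 5}, s ≤ k}:
k:     0  1  2  3  4  5  6  7  8  9 10 11
g(k):  0  0  0  0  1  1  1  1  2  0  0  0
So g(11) = 0.
Pile D is a plain Nim pile of size 3, so its Grundy value is 3.
By the Sprague-Grundy theorem, the Grundy value of a sum of independent games is the XOR of the component values.
Combined value = 17 ⊕ 3 ⊕ 0 ⊕ 3 = 17.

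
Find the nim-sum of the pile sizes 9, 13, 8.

In binary:
  1001  (9)
  1101  (13)
  1000  (8)
  ----
  1100  (12)

12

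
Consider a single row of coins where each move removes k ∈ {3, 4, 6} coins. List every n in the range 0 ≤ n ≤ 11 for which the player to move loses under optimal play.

0, 1, 2, 9, 10, 11

Grundy values for subtraction set {3, 4, 6}:
g(0) = mex{} = 0
g(1) = mex{} = 0
g(2) = mex{} = 0
g(3) = mex{0} = 1
g(4) = mex{0} = 1
g(5) = mex{0} = 1
g(6) = mex{0,1} = 2
g(7) = mex{0,1} = 2
g(8) = mex{0,1} = 2
g(9) = mex{1,2} = 0
g(10) = mex{1,2} = 0
g(11) = mex{1,2} = 0
The P-positions (g = 0) in 0..11 are 0, 1, 2, 9, 10, 11.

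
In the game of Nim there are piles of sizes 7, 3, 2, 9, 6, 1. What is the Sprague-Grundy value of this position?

Compute the nim-sum pairwise:
7 ⊕ 3 = 4
4 ⊕ 2 = 6
6 ⊕ 9 = 15
15 ⊕ 6 = 9
9 ⊕ 1 = 8

8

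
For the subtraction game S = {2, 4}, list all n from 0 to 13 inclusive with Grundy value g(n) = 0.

0, 1, 6, 7, 12, 13

Grundy values for subtraction set {2, 4}:
k:     0  1  2  3  4  5  6  7  8  9 10 11 12 13
g(k):  0  0  1  1  2  2  0  0  1  1  2  2  0  0
The P-positions (g = 0) in 0..13 are 0, 1, 6, 7, 12, 13.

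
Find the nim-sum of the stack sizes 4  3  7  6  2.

4

Compute the nim-sum pairwise:
4 XOR 3 = 7
7 XOR 7 = 0
0 XOR 6 = 6
6 XOR 2 = 4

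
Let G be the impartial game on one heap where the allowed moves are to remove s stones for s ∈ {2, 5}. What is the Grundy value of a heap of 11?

0

Compute g(0), g(1), … for moves {2, 5}:
g(0) = mex{} = 0
g(1) = mex{} = 0
g(2) = mex{0} = 1
g(3) = mex{0} = 1
g(4) = mex{1} = 0
g(5) = mex{0,1} = 2
g(6) = mex{0} = 1
g(7) = mex{1,2} = 0
g(8) = mex{1} = 0
g(9) = mex{0} = 1
g(10) = mex{0,2} = 1
g(11) = mex{1} = 0
So g(11) = 0.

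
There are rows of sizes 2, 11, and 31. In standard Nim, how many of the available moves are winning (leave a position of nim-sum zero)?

Compute the nim-sum pairwise:
2 XOR 11 = 9
9 XOR 31 = 22
The overall nim-sum is X = 22. A row of size p has a winning move iff p XOR X < p (reduce it to p XOR X).
  2: 2 XOR 22 = 20 ≥ 2 — no move.
  11: 11 XOR 22 = 29 ≥ 11 — no move.
  31: 31 XOR 22 = 9 < 31 — winning move (to 9).
That gives 1 winning move.

1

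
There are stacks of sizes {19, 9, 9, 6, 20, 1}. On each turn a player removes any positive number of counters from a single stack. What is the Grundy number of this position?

0

Bitwise XOR of the heap sizes:
  10011  (19)
  01001  (9)
  01001  (9)
  00110  (6)
  10100  (20)
  00001  (1)
  -----
  00000  (0)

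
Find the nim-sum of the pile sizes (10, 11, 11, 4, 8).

Compute the nim-sum pairwise:
10 ⊕ 11 = 1
1 ⊕ 11 = 10
10 ⊕ 4 = 14
14 ⊕ 8 = 6

6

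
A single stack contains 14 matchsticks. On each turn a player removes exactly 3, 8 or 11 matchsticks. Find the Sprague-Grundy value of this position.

2

Grundy values for subtraction set {3, 8, 11}:
g(0) = mex{} = 0
g(1) = mex{} = 0
g(2) = mex{} = 0
g(3) = mex{0} = 1
g(4) = mex{0} = 1
g(5) = mex{0} = 1
g(6) = mex{1} = 0
g(7) = mex{1} = 0
g(8) = mex{0,1} = 2
g(9) = mex{0} = 1
g(10) = mex{0} = 1
g(11) = mex{0,1,2} = 3
g(12) = mex{0,1} = 2
g(13) = mex{0,1} = 2
g(14) = mex{0,1,3} = 2
So g(14) = 2.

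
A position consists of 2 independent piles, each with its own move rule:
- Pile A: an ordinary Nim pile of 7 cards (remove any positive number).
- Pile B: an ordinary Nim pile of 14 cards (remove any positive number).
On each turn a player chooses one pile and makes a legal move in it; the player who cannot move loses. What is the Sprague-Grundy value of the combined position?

Pile A is a plain Nim pile of size 7, so its Grundy value is 7.
Pile B is a plain Nim pile of size 14, so its Grundy value is 14.
By the Sprague-Grundy theorem, the Grundy value of a sum of independent games is the XOR of the component values.
Combined value = 7 XOR 14 = 9.

9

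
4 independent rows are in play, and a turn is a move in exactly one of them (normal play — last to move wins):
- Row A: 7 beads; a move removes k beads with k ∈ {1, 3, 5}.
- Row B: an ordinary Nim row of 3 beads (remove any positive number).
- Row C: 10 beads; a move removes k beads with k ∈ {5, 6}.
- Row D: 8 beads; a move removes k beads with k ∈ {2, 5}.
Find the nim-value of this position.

0

Grundy values for row A (subtraction set {1, 3, 5}):
g(0) = mex{} = 0
g(1) = mex{0} = 1
g(2) = mex{1} = 0
g(3) = mex{0} = 1
g(4) = mex{1} = 0
g(5) = mex{0} = 1
g(6) = mex{1} = 0
g(7) = mex{0} = 1
So g(7) = 1.
Row B is a plain Nim row of size 3, so its Grundy value is 3.
Grundy values for row C (subtraction set {5, 6}):
k:     0  1  2  3  4  5  6  7  8  9 10
g(k):  0  0  0  0  0  1  1  1  1  1  2
So g(10) = 2.
For row D, compute g(0), g(1), … with moves {2, 5}:
k:     0  1  2  3  4  5  6  7  8
g(k):  0  0  1  1  0  2  1  0  0
So g(8) = 0.
The value of a disjunctive sum is the nim-sum of the parts.
Combined value = 1 XOR 3 XOR 2 XOR 0 = 0.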